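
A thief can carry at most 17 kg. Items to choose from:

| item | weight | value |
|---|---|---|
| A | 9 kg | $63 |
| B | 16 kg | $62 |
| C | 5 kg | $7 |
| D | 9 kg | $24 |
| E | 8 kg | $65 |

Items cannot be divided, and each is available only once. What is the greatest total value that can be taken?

Check high-value combinations within 17 kg:
- A+E: weight 9+8=17, value 63+65=128
- D+E: weight 9+8=17, value 24+65=89
- C+E: weight 5+8=13, value 7+65=72
- A+C: weight 9+5=14, value 63+7=70
Best: $128.

$128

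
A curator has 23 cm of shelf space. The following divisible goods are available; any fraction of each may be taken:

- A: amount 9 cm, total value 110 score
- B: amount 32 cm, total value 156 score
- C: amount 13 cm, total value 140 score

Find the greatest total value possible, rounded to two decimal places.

254.88

Take in order of value per unit:
- A (110/9 per unit): all 9 → value 110, running total 110.00
- C (140/13 per unit): all 13 → value 140, running total 250.00
- B (156/32 per unit): 1 of 32 → value 1×156/32 = 4.8750, running total 254.88
Total 254.88.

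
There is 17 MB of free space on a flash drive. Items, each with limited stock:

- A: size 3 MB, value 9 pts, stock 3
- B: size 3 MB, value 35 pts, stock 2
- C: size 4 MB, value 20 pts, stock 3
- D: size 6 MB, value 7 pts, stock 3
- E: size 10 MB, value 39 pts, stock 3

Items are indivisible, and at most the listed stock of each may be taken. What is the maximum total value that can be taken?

119 pts

Top feasible selections:
- 1×A + 2×B + 2×C: size 17, value 119
- 2×B + 2×C: size 14, value 110
- 2×B + 1×E: size 16, value 109
- 2×A + 2×B + 1×C: size 16, value 108
Best: 119 pts.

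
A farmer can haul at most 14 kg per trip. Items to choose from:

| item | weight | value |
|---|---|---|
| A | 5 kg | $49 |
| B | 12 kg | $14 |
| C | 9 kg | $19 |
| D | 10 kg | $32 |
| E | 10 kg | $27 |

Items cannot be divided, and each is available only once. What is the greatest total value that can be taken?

$68

Check high-value combinations within 14 kg:
- A+C: weight 5+9=14, value 49+19=68
- A: weight 5, value 49
- D: weight 10, value 32
Best: $68.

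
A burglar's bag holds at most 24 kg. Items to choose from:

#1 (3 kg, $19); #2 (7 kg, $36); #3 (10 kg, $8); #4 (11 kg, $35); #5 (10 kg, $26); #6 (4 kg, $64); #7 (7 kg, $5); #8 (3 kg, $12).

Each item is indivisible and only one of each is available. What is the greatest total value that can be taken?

$145

This is a 0/1 knapsack; check combinations near the capacity.
- #1+#2+#5+#6: weight 3+7+10+4=24, value 19+36+26+64=145
- #2+#5+#6+#8: weight 7+10+4+3=24, value 36+26+64+12=138
- #1+#2+#6+#7+#8: weight 3+7+4+7+3=24, value 19+36+64+5+12=136
- #2+#4+#6: weight 7+11+4=22, value 36+35+64=135
- #1+#2+#6+#8: weight 3+7+4+3=17, value 19+36+64+12=131
Best: $145.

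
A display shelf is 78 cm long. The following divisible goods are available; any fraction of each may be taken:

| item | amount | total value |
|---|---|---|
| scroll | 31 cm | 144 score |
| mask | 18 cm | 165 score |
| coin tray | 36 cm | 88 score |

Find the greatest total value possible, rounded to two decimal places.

Take in order of value per unit:
- mask (165/18 per unit): all 18 → value 165, running total 165.00
- scroll (144/31 per unit): all 31 → value 144, running total 309.00
- coin tray (88/36 per unit): 29 of 36 → value 29×88/36 = 70.8889, running total 379.89
Total 379.89.

379.89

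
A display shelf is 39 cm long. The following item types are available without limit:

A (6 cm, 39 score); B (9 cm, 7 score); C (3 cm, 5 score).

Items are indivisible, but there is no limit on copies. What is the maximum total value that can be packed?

Best value-per-unit is A at 39/6; filling with it alone gives 6×39 = 234.
Optimal mix: 6×A + 1×C → length 39, value 239.

239 score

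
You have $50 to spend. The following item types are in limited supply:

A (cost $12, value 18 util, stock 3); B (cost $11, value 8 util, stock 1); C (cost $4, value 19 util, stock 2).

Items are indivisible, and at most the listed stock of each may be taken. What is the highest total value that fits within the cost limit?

Best selections within cost 50 and stock limits:
- 3×A + 2×C: cost 44, value 92
- 2×A + 1×B + 2×C: cost 43, value 82
Best: 92 util.

92 util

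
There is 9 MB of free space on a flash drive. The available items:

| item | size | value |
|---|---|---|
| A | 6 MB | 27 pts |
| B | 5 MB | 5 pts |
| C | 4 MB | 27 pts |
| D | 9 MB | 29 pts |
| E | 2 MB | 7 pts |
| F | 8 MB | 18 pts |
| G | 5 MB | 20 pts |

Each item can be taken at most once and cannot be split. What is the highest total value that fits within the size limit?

Check high-value combinations within 9 MB:
- C+G: size 4+5=9, value 27+20=47
- C+E: size 4+2=6, value 27+7=34
- A+E: size 6+2=8, value 27+7=34
Best: 47 pts.

47 pts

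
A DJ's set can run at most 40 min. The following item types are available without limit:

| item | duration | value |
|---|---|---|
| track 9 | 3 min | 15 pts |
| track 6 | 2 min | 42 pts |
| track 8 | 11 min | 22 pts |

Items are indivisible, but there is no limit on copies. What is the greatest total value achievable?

Best value-per-unit is track 6 at 42/2, and filling with it alone uses duration 20×2=40. No mix of the others beats 20×42 = 840.

840 pts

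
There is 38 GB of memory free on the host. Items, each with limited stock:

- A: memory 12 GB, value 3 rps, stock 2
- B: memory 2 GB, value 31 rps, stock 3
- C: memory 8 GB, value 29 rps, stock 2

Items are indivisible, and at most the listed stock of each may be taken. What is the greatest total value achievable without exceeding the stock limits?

Top feasible selections:
- 1×A + 3×B + 2×C: memory 34, value 154
- 3×B + 2×C: memory 22, value 151
- 2×A + 3×B + 1×C: memory 38, value 128
Best: 154 rps.

154 rps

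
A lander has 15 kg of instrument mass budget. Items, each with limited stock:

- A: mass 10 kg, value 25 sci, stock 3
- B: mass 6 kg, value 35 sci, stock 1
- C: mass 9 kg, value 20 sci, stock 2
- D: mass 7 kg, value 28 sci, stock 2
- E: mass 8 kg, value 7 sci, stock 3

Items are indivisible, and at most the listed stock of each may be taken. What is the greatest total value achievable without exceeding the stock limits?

Best selections within mass 15 and stock limits:
- 1×B + 1×D: mass 13, value 63
- 2×D: mass 14, value 56
Best: 63 sci.

63 sci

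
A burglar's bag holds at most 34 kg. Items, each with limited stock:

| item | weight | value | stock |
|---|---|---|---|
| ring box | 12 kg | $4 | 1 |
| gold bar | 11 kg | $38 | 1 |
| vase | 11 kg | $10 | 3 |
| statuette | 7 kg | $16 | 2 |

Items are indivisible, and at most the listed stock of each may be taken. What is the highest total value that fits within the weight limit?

Best selections within weight 34 and stock limits:
- 1×gold bar + 2×statuette: weight 25, value 70
- 1×gold bar + 1×vase + 1×statuette: weight 29, value 64
- 1×ring box + 1×gold bar + 1×statuette: weight 30, value 58
Best: $70.

$70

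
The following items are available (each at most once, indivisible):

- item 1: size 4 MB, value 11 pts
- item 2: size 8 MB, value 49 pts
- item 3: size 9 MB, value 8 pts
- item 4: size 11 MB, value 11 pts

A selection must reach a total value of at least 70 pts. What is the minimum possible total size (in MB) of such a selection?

Subsets with value ≥ 70, sorted by total size:
- item 1+item 2+item 4: size 23, value 71
- item 1+item 2+item 3+item 4: size 32, value 79
Minimum size: 23 MB.

23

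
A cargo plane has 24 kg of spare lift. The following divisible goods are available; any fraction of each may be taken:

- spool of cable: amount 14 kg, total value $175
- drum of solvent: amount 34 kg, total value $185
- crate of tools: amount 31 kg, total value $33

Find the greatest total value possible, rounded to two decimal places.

229.41

Take in order of value per unit:
- spool of cable (175/14 per unit): all 14 → value 175, running total 175.00
- drum of solvent (185/34 per unit): 10 of 34 → value 10×185/34 = 54.4118, running total 229.41
Total 229.41.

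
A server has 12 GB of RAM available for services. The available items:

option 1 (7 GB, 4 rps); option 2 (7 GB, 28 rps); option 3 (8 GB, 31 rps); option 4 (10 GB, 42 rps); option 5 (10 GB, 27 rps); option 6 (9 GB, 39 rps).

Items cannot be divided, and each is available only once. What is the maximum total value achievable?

42 rps

This is a 0/1 knapsack; check combinations near the capacity.
- option 4: memory 10, value 42
- option 6: memory 9, value 39
- option 3: memory 8, value 31
- option 2: memory 7, value 28
- option 5: memory 10, value 27
Best: 42 rps.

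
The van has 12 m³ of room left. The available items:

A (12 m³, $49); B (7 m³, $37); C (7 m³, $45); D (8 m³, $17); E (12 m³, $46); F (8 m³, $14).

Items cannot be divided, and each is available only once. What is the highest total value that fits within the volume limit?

This is a 0/1 knapsack; check combinations near the capacity.
- A: volume 12, value 49
- E: volume 12, value 46
- C: volume 7, value 45
- B: volume 7, value 37
Best: $49.

$49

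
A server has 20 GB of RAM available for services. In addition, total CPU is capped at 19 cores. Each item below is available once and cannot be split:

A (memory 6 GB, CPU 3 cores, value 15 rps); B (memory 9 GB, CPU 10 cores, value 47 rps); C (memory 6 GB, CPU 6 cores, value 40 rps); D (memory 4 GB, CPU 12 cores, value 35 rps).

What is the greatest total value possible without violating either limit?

87 rps

Feasible sets respecting both limits:
- B+C: memory 15, CPU 16, value 87
- C+D: memory 10, CPU 18, value 75
- A+B: memory 15, CPU 13, value 62
- A+C: memory 12, CPU 9, value 55
Best: 87 rps.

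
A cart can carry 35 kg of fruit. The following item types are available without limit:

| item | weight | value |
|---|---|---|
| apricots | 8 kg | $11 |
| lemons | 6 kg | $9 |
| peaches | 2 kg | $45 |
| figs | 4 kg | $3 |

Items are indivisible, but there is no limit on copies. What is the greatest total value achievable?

Best value-per-unit is peaches at 45/2, and filling with it alone uses weight 17×2=34. No mix of the others beats 17×45 = 765.

$765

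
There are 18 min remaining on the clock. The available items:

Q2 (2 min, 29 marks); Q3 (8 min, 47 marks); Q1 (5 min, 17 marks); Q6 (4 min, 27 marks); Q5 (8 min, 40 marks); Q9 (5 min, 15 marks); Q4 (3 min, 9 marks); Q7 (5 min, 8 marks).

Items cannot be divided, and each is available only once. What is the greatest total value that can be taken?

Check high-value combinations within 18 min:
- Q2+Q3+Q5: time 2+8+8=18, value 29+47+40=116
- Q2+Q3+Q6+Q4: time 2+8+4+3=17, value 29+47+27+9=112
- Q2+Q6+Q5+Q4: time 2+4+8+3=17, value 29+27+40+9=105
- Q2+Q3+Q6: time 2+8+4=14, value 29+47+27=103
Best: 116 marks.

116 marks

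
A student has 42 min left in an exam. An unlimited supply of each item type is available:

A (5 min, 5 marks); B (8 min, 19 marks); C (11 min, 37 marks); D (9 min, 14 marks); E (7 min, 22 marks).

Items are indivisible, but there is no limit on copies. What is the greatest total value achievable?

133 marks

Best value-per-unit is C at 37/11; filling with it alone gives 3×37 = 111.
Optimal mix: 3×C + 1×E → time 40, value 133.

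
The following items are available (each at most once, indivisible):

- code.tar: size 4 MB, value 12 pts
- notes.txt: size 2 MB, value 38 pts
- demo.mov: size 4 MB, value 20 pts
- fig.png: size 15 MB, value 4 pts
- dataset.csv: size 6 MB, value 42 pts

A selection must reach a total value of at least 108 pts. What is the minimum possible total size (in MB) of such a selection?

Subsets with value ≥ 108, sorted by total size:
- code.tar+notes.txt+demo.mov+dataset.csv: size 16, value 112
- code.tar+notes.txt+demo.mov+fig.png+dataset.csv: size 31, value 116
Minimum size: 16 MB.

16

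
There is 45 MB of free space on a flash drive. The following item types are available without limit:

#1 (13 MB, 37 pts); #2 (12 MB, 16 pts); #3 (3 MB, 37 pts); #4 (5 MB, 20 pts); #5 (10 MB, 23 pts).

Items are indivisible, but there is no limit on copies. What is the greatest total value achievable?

555 pts

Best value-per-unit is #3 at 37/3, and filling with it alone uses size 15×3=45. No mix of the others beats 15×37 = 555.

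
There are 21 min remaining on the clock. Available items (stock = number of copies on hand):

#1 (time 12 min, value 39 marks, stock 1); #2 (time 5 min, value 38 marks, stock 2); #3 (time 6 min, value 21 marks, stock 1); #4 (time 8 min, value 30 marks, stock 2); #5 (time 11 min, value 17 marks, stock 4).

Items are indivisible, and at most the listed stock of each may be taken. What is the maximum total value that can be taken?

106 marks

Best selections within time 21 and stock limits:
- 2×#2 + 1×#4: time 18, value 106
- 1×#2 + 2×#4: time 21, value 98
- 2×#2 + 1×#3: time 16, value 97
- 2×#2 + 1×#5: time 21, value 93
Best: 106 marks.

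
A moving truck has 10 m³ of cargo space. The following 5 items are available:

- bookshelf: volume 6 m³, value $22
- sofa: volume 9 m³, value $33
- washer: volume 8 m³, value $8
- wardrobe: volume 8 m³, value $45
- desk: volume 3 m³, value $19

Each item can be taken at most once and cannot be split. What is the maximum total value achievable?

$45

Check high-value combinations within 10 m³:
- wardrobe: volume 8, value 45
- bookshelf+desk: volume 6+3=9, value 22+19=41
- sofa: volume 9, value 33
- bookshelf: volume 6, value 22
- desk: volume 3, value 19
Best: $45.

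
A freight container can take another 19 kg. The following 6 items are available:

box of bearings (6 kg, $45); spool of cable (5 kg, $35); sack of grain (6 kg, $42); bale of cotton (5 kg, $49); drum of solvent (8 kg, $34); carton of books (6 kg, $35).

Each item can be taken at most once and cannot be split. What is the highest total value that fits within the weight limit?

This is a 0/1 knapsack; check combinations near the capacity.
- box of bearings+sack of grain+bale of cotton: weight 6+6+5=17, value 45+42+49=136
- box of bearings+spool of cable+bale of cotton: weight 6+5+5=16, value 45+35+49=129
- box of bearings+bale of cotton+carton of books: weight 6+5+6=17, value 45+49+35=129
Best: $136.

$136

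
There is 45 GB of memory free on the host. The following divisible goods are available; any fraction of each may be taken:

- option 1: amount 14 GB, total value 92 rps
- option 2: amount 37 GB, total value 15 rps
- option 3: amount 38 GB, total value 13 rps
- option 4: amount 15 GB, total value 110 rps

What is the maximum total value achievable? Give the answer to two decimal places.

Take in order of value per unit:
- option 4 (110/15 per unit): all 15 → value 110, running total 110.00
- option 1 (92/14 per unit): all 14 → value 92, running total 202.00
- option 2 (15/37 per unit): 16 of 37 → value 16×15/37 = 6.4865, running total 208.49
Total 208.49.

208.49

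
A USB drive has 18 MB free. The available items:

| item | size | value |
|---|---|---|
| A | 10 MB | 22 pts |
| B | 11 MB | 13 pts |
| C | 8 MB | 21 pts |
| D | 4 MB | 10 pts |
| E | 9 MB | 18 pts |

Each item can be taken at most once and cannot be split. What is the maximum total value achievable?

Check high-value combinations within 18 MB:
- A+C: size 10+8=18, value 22+21=43
- C+E: size 8+9=17, value 21+18=39
- A+D: size 10+4=14, value 22+10=32
- C+D: size 8+4=12, value 21+10=31
Best: 43 pts.

43 pts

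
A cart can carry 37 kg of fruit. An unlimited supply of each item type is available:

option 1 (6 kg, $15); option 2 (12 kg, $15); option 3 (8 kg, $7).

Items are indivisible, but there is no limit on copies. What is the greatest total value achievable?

$90

Best value-per-unit is option 1 at 15/6, and filling with it alone uses weight 6×6=36. No mix of the others beats 6×15 = 90.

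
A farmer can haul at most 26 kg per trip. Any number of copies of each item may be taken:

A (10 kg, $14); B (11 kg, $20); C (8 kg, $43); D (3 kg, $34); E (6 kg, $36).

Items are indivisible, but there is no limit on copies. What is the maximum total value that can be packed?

$272

Best value-per-unit is D at 34/3, and filling with it alone uses weight 8×3=24. No mix of the others beats 8×34 = 272.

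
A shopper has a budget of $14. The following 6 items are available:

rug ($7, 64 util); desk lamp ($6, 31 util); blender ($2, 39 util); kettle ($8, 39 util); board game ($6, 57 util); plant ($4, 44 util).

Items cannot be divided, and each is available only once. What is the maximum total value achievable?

147 util

Check high-value combinations within $14:
- rug+blender+plant: cost 7+2+4=13, value 64+39+44=147
- blender+board game+plant: cost 2+6+4=12, value 39+57+44=140
- desk lamp+blender+board game: cost 6+2+6=14, value 31+39+57=127
Best: 147 util.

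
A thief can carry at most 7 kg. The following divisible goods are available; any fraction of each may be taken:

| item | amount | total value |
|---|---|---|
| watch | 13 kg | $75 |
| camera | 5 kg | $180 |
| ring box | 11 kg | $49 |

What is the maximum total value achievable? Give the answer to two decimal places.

191.54

Take in order of value per unit:
- camera (180/5 per unit): all 5 → value 180, running total 180.00
- watch (75/13 per unit): 2 of 13 → value 2×75/13 = 11.5385, running total 191.54
Total 191.54.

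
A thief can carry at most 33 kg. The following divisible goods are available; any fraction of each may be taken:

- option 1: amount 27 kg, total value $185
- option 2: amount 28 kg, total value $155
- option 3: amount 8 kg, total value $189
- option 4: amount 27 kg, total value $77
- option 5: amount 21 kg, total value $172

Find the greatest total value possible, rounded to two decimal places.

Take in order of value per unit:
- option 3 (189/8 per unit): all 8 → value 189, running total 189.00
- option 5 (172/21 per unit): all 21 → value 172, running total 361.00
- option 1 (185/27 per unit): 4 of 27 → value 4×185/27 = 27.4074, running total 388.41
Total 388.41.

388.41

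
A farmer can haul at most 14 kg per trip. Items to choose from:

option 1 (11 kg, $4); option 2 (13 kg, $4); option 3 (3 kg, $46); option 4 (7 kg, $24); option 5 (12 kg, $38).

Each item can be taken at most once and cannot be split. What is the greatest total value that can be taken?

Check high-value combinations within 14 kg:
- option 3+option 4: weight 3+7=10, value 46+24=70
- option 1+option 3: weight 11+3=14, value 4+46=50
- option 3: weight 3, value 46
- option 5: weight 12, value 38
Best: $70.

$70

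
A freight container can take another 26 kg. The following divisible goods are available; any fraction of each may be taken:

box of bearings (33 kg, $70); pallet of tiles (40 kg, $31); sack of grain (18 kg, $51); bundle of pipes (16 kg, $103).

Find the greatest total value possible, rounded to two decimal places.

131.33

Take in order of value per unit:
- bundle of pipes (103/16 per unit): all 16 → value 103, running total 103.00
- sack of grain (51/18 per unit): 10 of 18 → value 10×51/18 = 28.3333, running total 131.33
Total 131.33.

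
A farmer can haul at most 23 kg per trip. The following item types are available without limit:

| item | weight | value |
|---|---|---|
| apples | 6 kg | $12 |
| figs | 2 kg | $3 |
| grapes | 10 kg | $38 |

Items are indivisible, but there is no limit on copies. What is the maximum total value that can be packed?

Best value-per-unit is grapes at 38/10; filling with it alone gives 2×38 = 76.
Optimal mix: 1×figs + 2×grapes → weight 22, value 79.

$79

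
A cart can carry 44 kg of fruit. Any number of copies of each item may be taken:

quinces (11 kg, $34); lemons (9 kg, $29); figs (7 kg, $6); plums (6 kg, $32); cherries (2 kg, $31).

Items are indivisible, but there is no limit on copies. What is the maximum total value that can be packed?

Best value-per-unit is cherries at 31/2, and filling with it alone uses weight 22×2=44. No mix of the others beats 22×31 = 682.

$682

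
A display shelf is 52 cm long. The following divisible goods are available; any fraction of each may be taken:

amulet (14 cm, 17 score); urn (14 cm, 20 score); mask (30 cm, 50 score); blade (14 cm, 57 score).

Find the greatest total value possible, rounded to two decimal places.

Take in order of value per unit:
- blade (57/14 per unit): all 14 → value 57, running total 57.00
- mask (50/30 per unit): all 30 → value 50, running total 107.00
- urn (20/14 per unit): 8 of 14 → value 8×20/14 = 11.4286, running total 118.43
Total 118.43.

118.43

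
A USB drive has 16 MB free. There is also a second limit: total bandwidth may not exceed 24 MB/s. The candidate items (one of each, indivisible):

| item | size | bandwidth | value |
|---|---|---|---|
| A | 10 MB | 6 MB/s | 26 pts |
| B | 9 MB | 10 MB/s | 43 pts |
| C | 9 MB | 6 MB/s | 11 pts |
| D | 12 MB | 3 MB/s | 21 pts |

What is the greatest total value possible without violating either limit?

43 pts

Feasible sets respecting both limits:
- B: size 9, bandwidth 10, value 43
- A: size 10, bandwidth 6, value 26
- D: size 12, bandwidth 3, value 21
- C: size 9, bandwidth 6, value 11
Best: 43 pts.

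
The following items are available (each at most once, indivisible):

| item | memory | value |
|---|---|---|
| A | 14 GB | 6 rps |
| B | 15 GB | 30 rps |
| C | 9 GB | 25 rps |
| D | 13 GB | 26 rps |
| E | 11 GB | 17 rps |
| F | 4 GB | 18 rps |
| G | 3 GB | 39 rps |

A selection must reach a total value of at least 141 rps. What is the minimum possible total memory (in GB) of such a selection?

Subsets with value ≥ 141, sorted by total memory:
- B+C+D+E+F+G: memory 55, value 155
- A+B+C+D+F+G: memory 58, value 144
- A+B+C+D+E+G: memory 65, value 143
Minimum memory: 55 GB.

55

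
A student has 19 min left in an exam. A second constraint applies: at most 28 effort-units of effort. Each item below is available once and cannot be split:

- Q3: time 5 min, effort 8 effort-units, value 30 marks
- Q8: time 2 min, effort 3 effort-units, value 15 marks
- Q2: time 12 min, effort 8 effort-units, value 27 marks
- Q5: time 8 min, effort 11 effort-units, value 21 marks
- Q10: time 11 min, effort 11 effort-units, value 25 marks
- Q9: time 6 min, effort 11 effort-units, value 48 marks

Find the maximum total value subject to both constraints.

Feasible sets respecting both limits:
- Q3+Q8+Q9: time 13, effort 22, value 93
- Q8+Q10+Q9: time 19, effort 25, value 88
- Q8+Q5+Q9: time 16, effort 25, value 84
Best: 93 marks.

93 marks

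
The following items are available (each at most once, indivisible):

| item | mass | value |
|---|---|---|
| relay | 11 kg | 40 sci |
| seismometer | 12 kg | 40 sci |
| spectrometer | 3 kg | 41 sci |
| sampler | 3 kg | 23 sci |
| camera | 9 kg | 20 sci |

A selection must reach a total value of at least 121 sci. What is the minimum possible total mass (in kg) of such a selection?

26

Subsets with value ≥ 121, sorted by total mass:
- relay+spectrometer+sampler+camera: mass 26, value 124
- relay+seismometer+spectrometer: mass 26, value 121
- seismometer+spectrometer+sampler+camera: mass 27, value 124
Minimum mass: 26 kg.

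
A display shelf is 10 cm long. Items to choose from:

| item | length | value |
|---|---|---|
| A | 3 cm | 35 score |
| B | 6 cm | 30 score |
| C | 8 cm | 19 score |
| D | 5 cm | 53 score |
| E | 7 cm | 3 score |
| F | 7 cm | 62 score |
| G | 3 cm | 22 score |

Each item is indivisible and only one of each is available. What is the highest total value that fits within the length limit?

97 score

This is a 0/1 knapsack; check combinations near the capacity.
- A+F: length 3+7=10, value 35+62=97
- A+D: length 3+5=8, value 35+53=88
- F+G: length 7+3=10, value 62+22=84
Best: 97 score.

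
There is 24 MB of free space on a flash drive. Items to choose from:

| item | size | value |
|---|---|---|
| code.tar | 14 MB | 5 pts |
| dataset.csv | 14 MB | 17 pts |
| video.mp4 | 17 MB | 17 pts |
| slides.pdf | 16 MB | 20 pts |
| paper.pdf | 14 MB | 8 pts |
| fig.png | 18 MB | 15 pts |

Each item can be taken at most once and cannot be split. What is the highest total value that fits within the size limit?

20 pts

Check high-value combinations within 24 MB:
- slides.pdf: size 16, value 20
- dataset.csv: size 14, value 17
- video.mp4: size 17, value 17
Best: 20 pts.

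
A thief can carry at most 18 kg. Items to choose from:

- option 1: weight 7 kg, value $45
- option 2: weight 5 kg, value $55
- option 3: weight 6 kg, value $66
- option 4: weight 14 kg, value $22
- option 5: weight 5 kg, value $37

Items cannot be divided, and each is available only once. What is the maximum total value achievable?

Check high-value combinations within 18 kg:
- option 1+option 2+option 3: weight 7+5+6=18, value 45+55+66=166
- option 2+option 3+option 5: weight 5+6+5=16, value 55+66+37=158
- option 1+option 3+option 5: weight 7+6+5=18, value 45+66+37=148
- option 1+option 2+option 5: weight 7+5+5=17, value 45+55+37=137
- option 2+option 3: weight 5+6=11, value 55+66=121
Best: $166.

$166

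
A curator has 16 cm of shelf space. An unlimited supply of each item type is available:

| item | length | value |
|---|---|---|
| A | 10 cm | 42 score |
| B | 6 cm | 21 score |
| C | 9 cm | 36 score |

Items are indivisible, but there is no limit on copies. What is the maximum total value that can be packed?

Best value-per-unit is A at 42/10; filling with it alone gives 1×42 = 42.
Optimal mix: 1×A + 1×B → length 16, value 63.

63 score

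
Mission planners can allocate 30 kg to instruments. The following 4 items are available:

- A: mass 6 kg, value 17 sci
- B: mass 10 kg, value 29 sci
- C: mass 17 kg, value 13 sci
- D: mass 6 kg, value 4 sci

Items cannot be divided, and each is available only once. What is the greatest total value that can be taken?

Check high-value combinations within 30 kg:
- A+B+D: mass 6+10+6=22, value 17+29+4=50
- A+B: mass 6+10=16, value 17+29=46
- B+C: mass 10+17=27, value 29+13=42
Best: 50 sci.

50 sci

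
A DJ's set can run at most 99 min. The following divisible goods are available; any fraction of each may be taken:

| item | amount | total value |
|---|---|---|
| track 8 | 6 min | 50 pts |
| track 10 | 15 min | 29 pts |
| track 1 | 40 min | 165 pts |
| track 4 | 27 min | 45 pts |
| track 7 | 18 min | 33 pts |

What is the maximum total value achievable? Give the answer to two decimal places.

Take in order of value per unit:
- track 8 (50/6 per unit): all 6 → value 50, running total 50.00
- track 1 (165/40 per unit): all 40 → value 165, running total 215.00
- track 10 (29/15 per unit): all 15 → value 29, running total 244.00
- track 7 (33/18 per unit): all 18 → value 33, running total 277.00
- track 4 (45/27 per unit): 20 of 27 → value 20×45/27 = 33.3333, running total 310.33
Total 310.33.

310.33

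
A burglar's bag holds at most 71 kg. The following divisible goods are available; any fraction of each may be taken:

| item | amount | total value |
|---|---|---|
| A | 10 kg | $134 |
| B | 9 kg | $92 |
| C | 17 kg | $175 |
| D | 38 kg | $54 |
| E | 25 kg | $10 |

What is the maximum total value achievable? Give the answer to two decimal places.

450.74

Take in order of value per unit:
- A (134/10 per unit): all 10 → value 134, running total 134.00
- C (175/17 per unit): all 17 → value 175, running total 309.00
- B (92/9 per unit): all 9 → value 92, running total 401.00
- D (54/38 per unit): 35 of 38 → value 35×54/38 = 49.7368, running total 450.74
Total 450.74.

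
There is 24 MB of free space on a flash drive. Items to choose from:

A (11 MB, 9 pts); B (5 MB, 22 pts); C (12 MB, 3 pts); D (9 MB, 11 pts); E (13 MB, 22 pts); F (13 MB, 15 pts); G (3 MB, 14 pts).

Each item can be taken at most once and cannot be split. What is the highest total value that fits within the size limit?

Check high-value combinations within 24 MB:
- B+E+G: size 5+13+3=21, value 22+22+14=58
- B+F+G: size 5+13+3=21, value 22+15+14=51
- B+D+G: size 5+9+3=17, value 22+11+14=47
- A+B+G: size 11+5+3=19, value 9+22+14=45
- B+E: size 5+13=18, value 22+22=44
Best: 58 pts.

58 pts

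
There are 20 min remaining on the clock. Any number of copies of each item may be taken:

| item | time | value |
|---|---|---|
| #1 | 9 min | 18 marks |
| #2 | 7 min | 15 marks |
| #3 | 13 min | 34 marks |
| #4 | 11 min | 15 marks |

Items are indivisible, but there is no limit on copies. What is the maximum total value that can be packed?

Best value-per-unit is #3 at 34/13; filling with it alone gives 1×34 = 34.
Optimal mix: 1×#2 + 1×#3 → time 20, value 49.

49 marks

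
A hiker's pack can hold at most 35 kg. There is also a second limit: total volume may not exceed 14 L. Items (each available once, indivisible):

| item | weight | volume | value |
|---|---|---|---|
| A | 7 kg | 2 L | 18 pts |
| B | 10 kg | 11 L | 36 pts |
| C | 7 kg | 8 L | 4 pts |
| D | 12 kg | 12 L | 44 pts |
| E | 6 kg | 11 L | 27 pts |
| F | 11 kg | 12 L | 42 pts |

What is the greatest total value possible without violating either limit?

Feasible sets respecting both limits:
- A+D: weight 19, volume 14, value 62
- A+F: weight 18, volume 14, value 60
- A+B: weight 17, volume 13, value 54
Best: 62 pts.

62 pts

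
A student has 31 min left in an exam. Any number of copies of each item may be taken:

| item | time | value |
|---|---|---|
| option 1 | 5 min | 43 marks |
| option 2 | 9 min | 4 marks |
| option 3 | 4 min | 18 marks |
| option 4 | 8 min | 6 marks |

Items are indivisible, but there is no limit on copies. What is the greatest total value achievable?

Best value-per-unit is option 1 at 43/5, and filling with it alone uses time 6×5=30. No mix of the others beats 6×43 = 258.

258 marks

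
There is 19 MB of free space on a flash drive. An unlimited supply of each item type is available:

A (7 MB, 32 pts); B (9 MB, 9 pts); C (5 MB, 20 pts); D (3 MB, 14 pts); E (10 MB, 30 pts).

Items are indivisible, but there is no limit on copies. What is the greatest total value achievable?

Best value-per-unit is D at 14/3; filling with it alone gives 6×14 = 84.
Optimal mix: 1×A + 4×D → size 19, value 88.

88 pts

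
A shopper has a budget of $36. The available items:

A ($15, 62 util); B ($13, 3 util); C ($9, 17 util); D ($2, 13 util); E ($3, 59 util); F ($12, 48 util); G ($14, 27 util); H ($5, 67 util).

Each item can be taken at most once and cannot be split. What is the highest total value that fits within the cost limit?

236 util

Check high-value combinations within $36:
- A+E+F+H: cost 15+3+12+5=35, value 62+59+48+67=236
- A+C+D+E+H: cost 15+9+2+3+5=34, value 62+17+13+59+67=218
- D+E+F+G+H: cost 2+3+12+14+5=36, value 13+59+48+27+67=214
- A+C+E+H: cost 15+9+3+5=32, value 62+17+59+67=205
Best: 236 util.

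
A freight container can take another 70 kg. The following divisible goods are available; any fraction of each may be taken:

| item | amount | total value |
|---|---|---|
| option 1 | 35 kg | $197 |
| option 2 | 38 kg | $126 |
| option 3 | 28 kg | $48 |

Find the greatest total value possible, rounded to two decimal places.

Take in order of value per unit:
- option 1 (197/35 per unit): all 35 → value 197, running total 197.00
- option 2 (126/38 per unit): 35 of 38 → value 35×126/38 = 116.0526, running total 313.05
Total 313.05.

313.05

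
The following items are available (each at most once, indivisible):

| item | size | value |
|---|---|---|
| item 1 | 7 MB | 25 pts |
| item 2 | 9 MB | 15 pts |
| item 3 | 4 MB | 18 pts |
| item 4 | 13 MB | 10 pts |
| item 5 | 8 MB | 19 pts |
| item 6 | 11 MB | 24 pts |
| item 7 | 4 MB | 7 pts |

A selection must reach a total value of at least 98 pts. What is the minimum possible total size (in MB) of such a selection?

Subsets with value ≥ 98, sorted by total size:
- item 1+item 2+item 3+item 5+item 6: size 39, value 101
- item 1+item 2+item 3+item 5+item 6+item 7: size 43, value 108
- item 1+item 3+item 4+item 5+item 6+item 7: size 47, value 103
- item 1+item 2+item 3+item 4+item 6+item 7: size 48, value 99
Minimum size: 39 MB.

39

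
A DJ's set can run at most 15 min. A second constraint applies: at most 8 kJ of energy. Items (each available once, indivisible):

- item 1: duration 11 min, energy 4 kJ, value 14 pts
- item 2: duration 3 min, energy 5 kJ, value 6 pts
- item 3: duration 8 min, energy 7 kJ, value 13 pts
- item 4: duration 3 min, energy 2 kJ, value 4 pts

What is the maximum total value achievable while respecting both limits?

Feasible sets respecting both limits:
- item 1+item 4: duration 14, energy 6, value 18
- item 1: duration 11, energy 4, value 14
- item 3: duration 8, energy 7, value 13
Best: 18 pts.

18 pts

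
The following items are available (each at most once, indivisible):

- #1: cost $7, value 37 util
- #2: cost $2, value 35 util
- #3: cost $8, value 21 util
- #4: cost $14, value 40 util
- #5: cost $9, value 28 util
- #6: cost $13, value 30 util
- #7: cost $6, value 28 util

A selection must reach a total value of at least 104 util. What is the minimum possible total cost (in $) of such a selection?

23

Subsets with value ≥ 104, sorted by total cost:
- #1+#2+#3+#7: cost 23, value 121
- #1+#2+#4: cost 23, value 112
Minimum cost: 23 $.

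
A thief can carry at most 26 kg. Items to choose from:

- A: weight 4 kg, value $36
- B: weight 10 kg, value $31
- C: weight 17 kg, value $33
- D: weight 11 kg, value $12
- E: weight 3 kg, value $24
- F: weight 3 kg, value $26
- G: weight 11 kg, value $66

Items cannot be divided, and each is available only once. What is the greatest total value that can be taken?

$152

Check high-value combinations within 26 kg:
- A+E+F+G: weight 4+3+3+11=21, value 36+24+26+66=152
- A+B+G: weight 4+10+11=25, value 36+31+66=133
- A+F+G: weight 4+3+11=18, value 36+26+66=128
Best: $152.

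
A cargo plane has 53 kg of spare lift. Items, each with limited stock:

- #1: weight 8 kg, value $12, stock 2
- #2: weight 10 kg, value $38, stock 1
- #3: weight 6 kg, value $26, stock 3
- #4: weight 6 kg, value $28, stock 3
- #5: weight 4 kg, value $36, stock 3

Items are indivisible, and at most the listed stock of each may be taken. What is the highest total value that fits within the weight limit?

Best selections within weight 53 and stock limits:
- 1×#2 + 2×#3 + 3×#4 + 3×#5: weight 52, value 282
- 1×#2 + 3×#3 + 2×#4 + 3×#5: weight 52, value 280
- 3×#3 + 3×#4 + 3×#5: weight 48, value 270
Best: $282.

$282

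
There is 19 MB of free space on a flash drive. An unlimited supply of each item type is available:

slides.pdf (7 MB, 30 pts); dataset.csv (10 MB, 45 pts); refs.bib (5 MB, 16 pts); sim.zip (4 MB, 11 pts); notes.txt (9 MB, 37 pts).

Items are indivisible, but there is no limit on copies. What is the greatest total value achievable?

82 pts

Best value-per-unit is dataset.csv at 45/10; filling with it alone gives 1×45 = 45.
Optimal mix: 1×dataset.csv + 1×notes.txt → size 19, value 82.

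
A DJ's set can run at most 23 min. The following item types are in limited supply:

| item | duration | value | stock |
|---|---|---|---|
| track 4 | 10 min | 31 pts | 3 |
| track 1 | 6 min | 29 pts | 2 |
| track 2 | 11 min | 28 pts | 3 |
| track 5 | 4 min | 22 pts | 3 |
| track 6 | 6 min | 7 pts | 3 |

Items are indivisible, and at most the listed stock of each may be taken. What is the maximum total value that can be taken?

Top feasible selections:
- 2×track 1 + 2×track 5: duration 20, value 102
- 1×track 4 + 3×track 5: duration 22, value 97
- 1×track 1 + 3×track 5: duration 18, value 95
Best: 102 pts.

102 pts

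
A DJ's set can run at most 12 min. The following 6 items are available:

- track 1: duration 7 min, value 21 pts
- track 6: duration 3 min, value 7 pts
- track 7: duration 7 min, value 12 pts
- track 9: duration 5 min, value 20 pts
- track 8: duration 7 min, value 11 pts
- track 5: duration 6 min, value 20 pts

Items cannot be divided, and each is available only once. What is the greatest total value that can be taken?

Check high-value combinations within 12 min:
- track 1+track 9: duration 7+5=12, value 21+20=41
- track 9+track 5: duration 5+6=11, value 20+20=40
- track 7+track 9: duration 7+5=12, value 12+20=32
- track 9+track 8: duration 5+7=12, value 20+11=31
- track 1+track 6: duration 7+3=10, value 21+7=28
Best: 41 pts.

41 pts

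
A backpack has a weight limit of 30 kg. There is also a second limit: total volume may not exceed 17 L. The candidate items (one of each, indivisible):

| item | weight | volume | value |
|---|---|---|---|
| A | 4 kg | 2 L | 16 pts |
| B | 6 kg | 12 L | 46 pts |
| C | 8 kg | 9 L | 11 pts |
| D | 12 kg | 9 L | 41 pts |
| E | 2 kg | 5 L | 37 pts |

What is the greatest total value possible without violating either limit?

Feasible sets respecting both limits:
- A+D+E: weight 18, volume 16, value 94
- B+E: weight 8, volume 17, value 83
- D+E: weight 14, volume 14, value 78
- A+C+E: weight 14, volume 16, value 64
Best: 94 pts.

94 pts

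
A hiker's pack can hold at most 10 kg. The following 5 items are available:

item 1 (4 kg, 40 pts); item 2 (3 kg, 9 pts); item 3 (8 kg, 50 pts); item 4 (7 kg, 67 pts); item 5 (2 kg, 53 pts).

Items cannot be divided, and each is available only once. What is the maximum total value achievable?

120 pts

Check high-value combinations within 10 kg:
- item 4+item 5: weight 7+2=9, value 67+53=120
- item 3+item 5: weight 8+2=10, value 50+53=103
- item 1+item 2+item 5: weight 4+3+2=9, value 40+9+53=102
Best: 120 pts.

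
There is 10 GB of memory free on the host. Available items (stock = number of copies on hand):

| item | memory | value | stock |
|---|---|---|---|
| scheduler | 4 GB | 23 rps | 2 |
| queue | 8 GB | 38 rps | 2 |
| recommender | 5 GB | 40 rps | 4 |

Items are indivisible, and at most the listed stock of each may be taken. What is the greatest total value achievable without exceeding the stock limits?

Best selections within memory 10 and stock limits:
- 2×recommender: memory 10, value 80
- 1×scheduler + 1×recommender: memory 9, value 63
- 2×scheduler: memory 8, value 46
- 1×recommender: memory 5, value 40
Best: 80 rps.

80 rps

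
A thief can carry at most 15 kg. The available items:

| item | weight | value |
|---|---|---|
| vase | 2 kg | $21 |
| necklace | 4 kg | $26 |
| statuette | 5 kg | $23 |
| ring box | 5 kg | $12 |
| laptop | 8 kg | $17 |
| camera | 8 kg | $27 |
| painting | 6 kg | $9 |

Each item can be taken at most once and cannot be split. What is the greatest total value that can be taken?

$74

Check high-value combinations within 15 kg:
- vase+necklace+camera: weight 2+4+8=14, value 21+26+27=74
- vase+statuette+camera: weight 2+5+8=15, value 21+23+27=71
- vase+necklace+statuette: weight 2+4+5=11, value 21+26+23=70
Best: $74.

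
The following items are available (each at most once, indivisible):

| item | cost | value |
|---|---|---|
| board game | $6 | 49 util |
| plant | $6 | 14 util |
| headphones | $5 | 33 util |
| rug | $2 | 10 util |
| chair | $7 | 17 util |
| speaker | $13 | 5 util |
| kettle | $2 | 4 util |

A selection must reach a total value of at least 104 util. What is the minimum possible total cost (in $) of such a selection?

19

Subsets with value ≥ 104, sorted by total cost:
- board game+plant+headphones+rug: cost 19, value 106
- board game+headphones+rug+chair: cost 20, value 109
Minimum cost: 19 $.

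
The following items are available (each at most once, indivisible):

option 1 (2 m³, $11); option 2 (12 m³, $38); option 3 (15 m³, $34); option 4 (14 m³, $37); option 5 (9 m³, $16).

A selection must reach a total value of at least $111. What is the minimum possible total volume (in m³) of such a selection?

43

Subsets with value ≥ 111, sorted by total volume:
- option 1+option 2+option 3+option 4: volume 43, value 120
- option 2+option 3+option 4+option 5: volume 50, value 125
- option 1+option 2+option 3+option 4+option 5: volume 52, value 136
Minimum volume: 43 m³.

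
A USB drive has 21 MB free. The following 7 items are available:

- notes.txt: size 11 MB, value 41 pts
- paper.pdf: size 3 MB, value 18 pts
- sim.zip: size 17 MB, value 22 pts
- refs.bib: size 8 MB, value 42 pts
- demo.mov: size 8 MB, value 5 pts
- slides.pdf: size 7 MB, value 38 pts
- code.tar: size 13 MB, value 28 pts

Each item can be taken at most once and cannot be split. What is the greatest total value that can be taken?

Check high-value combinations within 21 MB:
- paper.pdf+refs.bib+slides.pdf: size 3+8+7=18, value 18+42+38=98
- notes.txt+paper.pdf+slides.pdf: size 11+3+7=21, value 41+18+38=97
- notes.txt+refs.bib: size 11+8=19, value 41+42=83
- refs.bib+slides.pdf: size 8+7=15, value 42+38=80
Best: 98 pts.

98 pts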